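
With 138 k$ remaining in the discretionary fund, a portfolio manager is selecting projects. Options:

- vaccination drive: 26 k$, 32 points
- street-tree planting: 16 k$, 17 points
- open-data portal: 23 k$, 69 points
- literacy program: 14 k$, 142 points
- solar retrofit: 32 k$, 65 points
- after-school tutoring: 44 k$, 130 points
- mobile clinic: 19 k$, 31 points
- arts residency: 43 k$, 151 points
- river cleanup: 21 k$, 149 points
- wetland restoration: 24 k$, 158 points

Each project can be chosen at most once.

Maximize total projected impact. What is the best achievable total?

669

Best packing: open-data portal + literacy program + arts residency + river cleanup + wetland restoration — 125 k$, 669 total.
Runner-up literacy program + solar retrofit + arts residency + river cleanup + wetland restoration tops out at 665.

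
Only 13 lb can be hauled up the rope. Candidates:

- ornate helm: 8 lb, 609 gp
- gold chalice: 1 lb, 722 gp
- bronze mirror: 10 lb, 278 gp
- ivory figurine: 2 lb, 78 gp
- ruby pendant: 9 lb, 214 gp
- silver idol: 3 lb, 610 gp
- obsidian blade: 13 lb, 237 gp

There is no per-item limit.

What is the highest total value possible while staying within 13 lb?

13×gold chalice uses 13 of the 13 lb and totals 9386.

9386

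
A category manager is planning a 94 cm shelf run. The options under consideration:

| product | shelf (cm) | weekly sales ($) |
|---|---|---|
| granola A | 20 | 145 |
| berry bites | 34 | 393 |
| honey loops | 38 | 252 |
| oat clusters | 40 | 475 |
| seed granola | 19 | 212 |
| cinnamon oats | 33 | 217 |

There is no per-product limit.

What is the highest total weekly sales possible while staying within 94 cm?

1080

By weekly sales per cm: oat clusters 11.88, berry bites 11.56, seed granola 11.16, granola A 7.25 lead.
Filling by ratio: 2×oat clusters for 950, with 14 cm left unused.
Replace oat clusters with berry bites + seed granola: the trade gains 130 net, giving 1080 at 93 cm.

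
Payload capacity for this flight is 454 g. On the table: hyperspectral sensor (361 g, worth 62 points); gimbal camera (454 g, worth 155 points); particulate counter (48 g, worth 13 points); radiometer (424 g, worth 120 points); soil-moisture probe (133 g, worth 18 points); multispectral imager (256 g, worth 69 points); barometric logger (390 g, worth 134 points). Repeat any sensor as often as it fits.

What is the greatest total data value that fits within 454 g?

155

Taking the top-ratio sensors first gives particulate counter + barometric logger for 147 (438 g).
Dropping particulate counter and barometric logger frees 438 g; slotting in gimbal camera (454 g) lifts the total to 155 at 454 g.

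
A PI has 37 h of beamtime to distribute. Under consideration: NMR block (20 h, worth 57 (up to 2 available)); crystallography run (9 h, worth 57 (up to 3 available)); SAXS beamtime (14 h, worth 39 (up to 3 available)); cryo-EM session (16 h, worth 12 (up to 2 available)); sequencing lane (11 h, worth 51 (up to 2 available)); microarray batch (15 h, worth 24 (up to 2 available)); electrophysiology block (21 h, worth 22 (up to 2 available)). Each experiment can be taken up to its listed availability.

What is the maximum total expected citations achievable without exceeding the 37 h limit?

Density check — crystallography run 6.33, sequencing lane 4.64, NMR block 2.85 are the best per h.
The ratio ordering already packs tightly: 3×crystallography run, 27 h, 171.
No other feasible combination exceeds 171.

171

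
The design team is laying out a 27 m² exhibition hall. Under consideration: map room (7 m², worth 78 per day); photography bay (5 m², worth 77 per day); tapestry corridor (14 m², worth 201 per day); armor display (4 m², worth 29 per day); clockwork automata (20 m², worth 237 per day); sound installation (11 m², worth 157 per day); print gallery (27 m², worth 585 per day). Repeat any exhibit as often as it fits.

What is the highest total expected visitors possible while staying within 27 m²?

585

Density check — print gallery 21.67, photography bay 15.40, tapestry corridor 14.36, sound installation 14.27 are the best per m².
The ratio ordering already packs tightly: print gallery, 27 m², 585.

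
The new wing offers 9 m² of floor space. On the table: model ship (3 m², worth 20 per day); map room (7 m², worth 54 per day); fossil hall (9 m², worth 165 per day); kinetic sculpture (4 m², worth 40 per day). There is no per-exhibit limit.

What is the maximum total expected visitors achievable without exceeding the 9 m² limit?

165

By expected visitors per m²: fossil hall 18.33, kinetic sculpture 10.00, map room 7.71, model ship 6.67 lead.
Best packing: fossil hall — 9 m², 165 total.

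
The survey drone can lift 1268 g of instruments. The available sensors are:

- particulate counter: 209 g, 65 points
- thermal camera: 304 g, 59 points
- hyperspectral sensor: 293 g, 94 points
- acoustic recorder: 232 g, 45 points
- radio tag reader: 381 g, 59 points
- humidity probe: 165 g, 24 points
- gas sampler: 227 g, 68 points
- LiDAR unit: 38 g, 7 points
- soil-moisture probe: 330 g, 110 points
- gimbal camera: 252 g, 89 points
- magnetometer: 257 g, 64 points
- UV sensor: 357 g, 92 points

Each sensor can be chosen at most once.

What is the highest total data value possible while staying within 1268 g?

385

A density-first pass picks particulate counter + hyperspectral sensor + LiDAR unit + soil-moisture probe + gimbal camera — 365 at 1122 g.
Dropping particulate counter and LiDAR unit frees 247 g; slotting in humidity probe + gas sampler (392 g) lifts the total to 385 at 1267 g.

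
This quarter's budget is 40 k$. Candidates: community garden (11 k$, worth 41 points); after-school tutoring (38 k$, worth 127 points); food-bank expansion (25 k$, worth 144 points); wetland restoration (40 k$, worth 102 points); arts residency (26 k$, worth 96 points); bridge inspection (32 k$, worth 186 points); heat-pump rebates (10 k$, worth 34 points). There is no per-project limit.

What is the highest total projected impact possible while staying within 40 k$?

186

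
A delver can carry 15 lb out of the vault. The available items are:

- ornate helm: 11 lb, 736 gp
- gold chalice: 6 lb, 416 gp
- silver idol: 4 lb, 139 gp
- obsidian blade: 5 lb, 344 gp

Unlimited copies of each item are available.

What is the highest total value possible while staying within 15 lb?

1032

Density check — gold chalice 69.33, obsidian blade 68.80, ornate helm 66.91, silver idol 34.75 are the best per lb.
Taking the top-ratio items first gives 2×gold chalice for 832 (12 lb).
Dropping 2×gold chalice frees 12 lb; slotting in 3×obsidian blade (15 lb) lifts the total to 1032 at 15 lb.
That's the maximum — no swap from here does better than 1032.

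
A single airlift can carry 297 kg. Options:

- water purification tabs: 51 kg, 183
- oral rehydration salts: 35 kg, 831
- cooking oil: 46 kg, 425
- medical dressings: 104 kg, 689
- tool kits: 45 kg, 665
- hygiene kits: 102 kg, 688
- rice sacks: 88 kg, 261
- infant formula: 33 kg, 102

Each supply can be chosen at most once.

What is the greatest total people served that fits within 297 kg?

Ranking by ratio (people served/kg): oral rehydration salts 23.74, tool kits 14.78, cooking oil 9.24, hygiene kits 6.75.
Greedy by ratio would take water purification tabs + oral rehydration salts + cooking oil + tool kits + hygiene kits: 279 kg used, total 2792.
Replace water purification tabs and cooking oil with medical dressings: the trade gains 81 net, giving 2873 at 286 kg.
An exhaustive check of the 256 subsets confirms 2873.

2873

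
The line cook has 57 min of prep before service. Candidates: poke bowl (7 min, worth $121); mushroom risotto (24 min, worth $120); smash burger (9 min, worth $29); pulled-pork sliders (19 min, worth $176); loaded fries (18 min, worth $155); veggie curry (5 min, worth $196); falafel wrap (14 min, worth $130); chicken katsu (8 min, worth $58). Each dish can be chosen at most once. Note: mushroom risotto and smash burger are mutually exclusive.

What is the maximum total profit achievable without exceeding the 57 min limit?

706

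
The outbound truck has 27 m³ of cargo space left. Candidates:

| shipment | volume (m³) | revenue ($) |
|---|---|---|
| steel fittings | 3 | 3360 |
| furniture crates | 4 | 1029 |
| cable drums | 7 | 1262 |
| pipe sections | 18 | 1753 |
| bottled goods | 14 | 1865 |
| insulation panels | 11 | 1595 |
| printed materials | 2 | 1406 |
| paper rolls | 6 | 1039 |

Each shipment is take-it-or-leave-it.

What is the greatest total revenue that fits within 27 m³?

8652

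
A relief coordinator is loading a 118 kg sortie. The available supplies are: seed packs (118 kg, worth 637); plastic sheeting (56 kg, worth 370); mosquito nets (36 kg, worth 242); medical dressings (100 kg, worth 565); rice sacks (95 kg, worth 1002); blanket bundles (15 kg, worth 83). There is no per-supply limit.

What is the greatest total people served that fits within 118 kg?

1085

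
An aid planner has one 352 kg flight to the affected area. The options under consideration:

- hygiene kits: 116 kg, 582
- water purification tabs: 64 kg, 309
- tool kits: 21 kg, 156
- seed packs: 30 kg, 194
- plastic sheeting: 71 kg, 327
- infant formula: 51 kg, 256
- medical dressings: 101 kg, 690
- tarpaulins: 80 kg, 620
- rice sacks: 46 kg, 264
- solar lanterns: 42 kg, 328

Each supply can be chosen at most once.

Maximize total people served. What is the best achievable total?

Ranking by ratio (people served/kg): solar lanterns 7.81, tarpaulins 7.75, tool kits 7.43.
The ratio heuristic lands on tool kits + seed packs + medical dressings + tarpaulins + rice sacks + solar lanterns (2252) but leaves 32 kg idle.
Replace tool kits with infant formula: the trade gains 100 net, giving 2352 at 350 kg.
The closest alternative, tool kits + seed packs + plastic sheeting + medical dressings + tarpaulins + solar lanterns, reaches only 2315.

2352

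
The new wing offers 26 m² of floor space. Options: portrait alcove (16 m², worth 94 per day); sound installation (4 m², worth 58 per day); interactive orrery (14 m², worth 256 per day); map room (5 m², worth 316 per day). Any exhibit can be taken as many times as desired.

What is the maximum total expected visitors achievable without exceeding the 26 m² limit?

Taking 5×map room: 25 m² used, 1580 in expected visitors.

1580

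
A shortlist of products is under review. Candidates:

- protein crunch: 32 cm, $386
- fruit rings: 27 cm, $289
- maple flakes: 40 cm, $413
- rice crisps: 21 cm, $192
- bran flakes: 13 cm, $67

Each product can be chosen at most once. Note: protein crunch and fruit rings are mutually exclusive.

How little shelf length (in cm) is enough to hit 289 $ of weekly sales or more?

Need the lightest bundle worth ≥ 289.
Taking fruit rings gives 289 (≥ 289) for 27 cm.
Below 27 cm the best achievable stays under 289.

27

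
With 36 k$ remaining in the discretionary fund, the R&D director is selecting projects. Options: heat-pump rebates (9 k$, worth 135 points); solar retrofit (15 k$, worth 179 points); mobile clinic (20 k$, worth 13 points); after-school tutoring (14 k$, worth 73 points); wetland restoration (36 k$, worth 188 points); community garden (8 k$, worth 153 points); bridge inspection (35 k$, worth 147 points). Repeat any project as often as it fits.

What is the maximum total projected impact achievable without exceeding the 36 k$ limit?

612

4×community garden uses 32 of the 36 k$ and totals 612.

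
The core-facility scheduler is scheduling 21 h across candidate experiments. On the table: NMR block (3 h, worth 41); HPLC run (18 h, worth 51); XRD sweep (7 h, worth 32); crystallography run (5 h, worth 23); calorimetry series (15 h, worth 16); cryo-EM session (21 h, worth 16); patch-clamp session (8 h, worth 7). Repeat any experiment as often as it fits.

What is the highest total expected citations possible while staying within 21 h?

287

Taking 7×NMR block: 21 h used, 287 in expected citations.
No other feasible combination exceeds 287.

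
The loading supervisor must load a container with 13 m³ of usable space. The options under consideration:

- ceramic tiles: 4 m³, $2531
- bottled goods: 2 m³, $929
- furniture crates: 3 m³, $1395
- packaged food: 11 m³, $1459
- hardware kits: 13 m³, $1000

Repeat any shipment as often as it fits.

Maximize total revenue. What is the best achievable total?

Taking 3×ceramic tiles: 12 m³ used, 7593 in revenue.
Every other selection either busts 13 m³ or fails to beat 7593.

7593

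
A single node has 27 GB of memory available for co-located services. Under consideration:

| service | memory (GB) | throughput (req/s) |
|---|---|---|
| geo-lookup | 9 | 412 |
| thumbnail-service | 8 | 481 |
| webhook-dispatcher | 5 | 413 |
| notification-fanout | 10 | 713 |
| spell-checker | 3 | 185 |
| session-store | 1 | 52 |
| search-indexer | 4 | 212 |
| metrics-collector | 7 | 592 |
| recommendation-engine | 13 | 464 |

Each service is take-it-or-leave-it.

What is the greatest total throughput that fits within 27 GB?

By throughput per GB: metrics-collector 84.57, webhook-dispatcher 82.60, notification-fanout 71.30 lead.
Taking the top-ratio services first gives webhook-dispatcher + notification-fanout + spell-checker + session-store + metrics-collector for 1955 (26 GB).
Dropping spell-checker frees 3 GB; slotting in search-indexer (4 GB) lifts the total to 1982 at 27 GB.
Runner-up webhook-dispatcher + notification-fanout + spell-checker + session-store + metrics-collector tops out at 1955.

1982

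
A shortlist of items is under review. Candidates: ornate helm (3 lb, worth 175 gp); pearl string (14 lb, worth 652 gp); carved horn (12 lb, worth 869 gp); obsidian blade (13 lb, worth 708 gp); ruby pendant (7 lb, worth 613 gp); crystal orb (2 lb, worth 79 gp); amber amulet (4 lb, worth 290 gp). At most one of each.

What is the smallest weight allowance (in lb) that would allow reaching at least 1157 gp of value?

Need the lightest bundle worth ≥ 1157.
carved horn + amber amulet: 1159 value at 16 lb.
No combination under 16 lb hits 1157.

16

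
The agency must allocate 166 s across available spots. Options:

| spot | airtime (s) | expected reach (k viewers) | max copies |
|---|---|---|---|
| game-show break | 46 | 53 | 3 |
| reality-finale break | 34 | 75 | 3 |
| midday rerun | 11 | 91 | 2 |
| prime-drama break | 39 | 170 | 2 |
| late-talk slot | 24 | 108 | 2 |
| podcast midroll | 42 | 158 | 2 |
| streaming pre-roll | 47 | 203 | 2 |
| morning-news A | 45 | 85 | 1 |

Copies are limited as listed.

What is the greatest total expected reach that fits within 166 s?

804

Ranking by ratio (expected reach/s): midday rerun 8.27, late-talk slot 4.50, prime-drama break 4.36.
The ratio heuristic lands on 2×midday rerun + 2×prime-drama break + 2×late-talk slot (738) but leaves 18 s idle.
Replace 2×prime-drama break with 2×streaming pre-roll: the trade gains 66 net, giving 804 at 164 s.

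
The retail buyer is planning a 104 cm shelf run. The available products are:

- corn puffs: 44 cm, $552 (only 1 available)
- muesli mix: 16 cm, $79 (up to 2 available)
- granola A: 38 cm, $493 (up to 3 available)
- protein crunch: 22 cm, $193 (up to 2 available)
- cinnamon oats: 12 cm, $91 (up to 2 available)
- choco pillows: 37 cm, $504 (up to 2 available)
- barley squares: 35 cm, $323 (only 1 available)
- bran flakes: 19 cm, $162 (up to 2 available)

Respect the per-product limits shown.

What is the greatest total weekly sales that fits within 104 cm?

1249

Ranking by ratio (weekly sales/cm): choco pillows 13.62, granola A 12.97, corn puffs 12.55, barley squares 9.23.
Filling by ratio: protein crunch + 2×choco pillows for 1201, with 8 cm left unused.
The 37 cm tied up in choco pillows is better spent on corn puffs — total rises to 1249 (103 cm).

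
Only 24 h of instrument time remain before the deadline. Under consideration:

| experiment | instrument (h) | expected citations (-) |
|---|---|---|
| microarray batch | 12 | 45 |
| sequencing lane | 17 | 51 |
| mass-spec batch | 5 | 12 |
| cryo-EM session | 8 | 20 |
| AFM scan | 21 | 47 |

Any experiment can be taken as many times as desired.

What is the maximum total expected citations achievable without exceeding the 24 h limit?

90

Taking 2×microarray batch: 24 h used, 90 in expected citations.
Nothing else within 24 h beats 90.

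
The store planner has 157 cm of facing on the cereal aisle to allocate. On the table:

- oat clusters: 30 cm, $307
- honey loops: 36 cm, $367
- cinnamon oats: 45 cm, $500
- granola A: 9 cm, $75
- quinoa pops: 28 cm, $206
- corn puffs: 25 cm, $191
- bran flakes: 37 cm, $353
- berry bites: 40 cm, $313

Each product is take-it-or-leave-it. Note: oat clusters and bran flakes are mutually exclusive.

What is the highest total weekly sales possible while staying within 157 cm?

Ranking by ratio (weekly sales/cm): cinnamon oats 11.11, oat clusters 10.23, honey loops 10.19, bran flakes 9.54.
Honey loops + cinnamon oats + granola A + quinoa pops + bran flakes uses 155 of the 157 cm and totals 1501.
Every other selection either busts 157 cm or breaks a pairing rule or fails to beat 1501.

1501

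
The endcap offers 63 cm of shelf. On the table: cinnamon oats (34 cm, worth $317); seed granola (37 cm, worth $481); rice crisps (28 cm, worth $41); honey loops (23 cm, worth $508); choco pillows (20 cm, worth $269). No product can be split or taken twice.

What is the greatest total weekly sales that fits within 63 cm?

989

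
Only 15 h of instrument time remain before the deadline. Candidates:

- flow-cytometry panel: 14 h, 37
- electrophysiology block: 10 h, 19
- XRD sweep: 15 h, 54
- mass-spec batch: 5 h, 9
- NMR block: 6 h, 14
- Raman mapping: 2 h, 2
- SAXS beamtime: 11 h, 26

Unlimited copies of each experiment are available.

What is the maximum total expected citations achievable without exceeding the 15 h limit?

Ranking by ratio (expected citations/h): XRD sweep 3.60, flow-cytometry panel 2.64, SAXS beamtime 2.36, NMR block 2.33.
Taking XRD sweep: 15 h used, 54 in expected citations.
Every other selection either busts 15 h or fails to beat 54.

54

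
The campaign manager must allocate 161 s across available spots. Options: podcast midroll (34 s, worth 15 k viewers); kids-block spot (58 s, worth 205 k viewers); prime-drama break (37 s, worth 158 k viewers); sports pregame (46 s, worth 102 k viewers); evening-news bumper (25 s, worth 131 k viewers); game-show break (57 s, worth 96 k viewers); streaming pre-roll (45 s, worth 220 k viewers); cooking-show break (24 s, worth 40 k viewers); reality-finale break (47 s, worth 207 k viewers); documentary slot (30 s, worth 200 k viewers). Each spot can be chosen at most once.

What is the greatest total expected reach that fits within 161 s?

785

Ranking by ratio (expected reach/s): documentary slot 6.67, evening-news bumper 5.24, streaming pre-roll 4.89, reality-finale break 4.40.
Taking the top-ratio spots first gives evening-news bumper + streaming pre-roll + reality-finale break + documentary slot for 758 (147 s).
Replace evening-news bumper with prime-drama break: the trade gains 27 net, giving 785 at 159 s.
No other feasible combination exceeds 785.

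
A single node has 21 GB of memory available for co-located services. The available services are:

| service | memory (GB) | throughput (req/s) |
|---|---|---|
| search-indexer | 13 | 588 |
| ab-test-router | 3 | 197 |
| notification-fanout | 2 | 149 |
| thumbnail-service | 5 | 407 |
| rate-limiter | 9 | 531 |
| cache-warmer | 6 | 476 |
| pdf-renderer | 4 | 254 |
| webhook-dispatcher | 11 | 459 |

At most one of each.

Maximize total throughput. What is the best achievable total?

1483

The ratio ordering already packs tightly: ab-test-router + notification-fanout + thumbnail-service + cache-warmer + pdf-renderer, 20 GB, 1483.
An exhaustive check of the 256 subsets confirms 1483.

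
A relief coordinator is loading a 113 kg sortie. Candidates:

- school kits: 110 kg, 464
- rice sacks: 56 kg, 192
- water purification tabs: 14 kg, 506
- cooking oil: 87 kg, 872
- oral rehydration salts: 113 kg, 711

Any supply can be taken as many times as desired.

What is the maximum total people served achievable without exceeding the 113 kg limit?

4048

By people served per kg: water purification tabs 36.14, cooking oil 10.02, oral rehydration salts 6.29, school kits 4.22 lead.
Taking 8×water purification tabs: 112 kg used, 4048 in people served.
No other feasible combination exceeds 4048.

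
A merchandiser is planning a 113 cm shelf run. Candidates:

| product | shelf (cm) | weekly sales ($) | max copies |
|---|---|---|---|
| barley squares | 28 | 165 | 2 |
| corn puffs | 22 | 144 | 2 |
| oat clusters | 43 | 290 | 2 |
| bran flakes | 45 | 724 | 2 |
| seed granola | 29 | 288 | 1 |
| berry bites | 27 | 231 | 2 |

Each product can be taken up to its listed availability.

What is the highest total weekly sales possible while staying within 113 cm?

1592

Corn puffs + 2×bran flakes uses 112 of the 113 cm and totals 1592.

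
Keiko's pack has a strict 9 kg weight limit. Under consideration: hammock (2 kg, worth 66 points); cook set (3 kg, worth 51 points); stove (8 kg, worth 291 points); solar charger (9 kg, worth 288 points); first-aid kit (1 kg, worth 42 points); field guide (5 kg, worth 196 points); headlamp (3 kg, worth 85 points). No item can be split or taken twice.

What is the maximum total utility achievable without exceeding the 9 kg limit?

Density check — first-aid kit 42.00, field guide 39.20, stove 36.38, hammock 33.00 are the best per kg.
The ratio heuristic lands on hammock + first-aid kit + field guide (304) but leaves 1 kg idle.
Replace hammock and field guide with stove: the trade gains 29 net, giving 333 at 9 kg.
An exhaustive check of the 128 subsets confirms 333.

333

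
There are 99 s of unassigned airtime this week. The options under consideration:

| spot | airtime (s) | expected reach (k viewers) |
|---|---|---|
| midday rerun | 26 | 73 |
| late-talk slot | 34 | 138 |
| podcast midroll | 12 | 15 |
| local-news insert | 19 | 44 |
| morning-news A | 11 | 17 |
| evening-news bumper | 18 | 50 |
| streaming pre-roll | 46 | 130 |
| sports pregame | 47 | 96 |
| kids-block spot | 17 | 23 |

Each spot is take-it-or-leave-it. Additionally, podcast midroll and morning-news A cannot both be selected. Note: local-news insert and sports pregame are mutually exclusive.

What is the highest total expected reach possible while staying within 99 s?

318

Best packing: late-talk slot + evening-news bumper + streaming pre-roll — 98 s, 318 total.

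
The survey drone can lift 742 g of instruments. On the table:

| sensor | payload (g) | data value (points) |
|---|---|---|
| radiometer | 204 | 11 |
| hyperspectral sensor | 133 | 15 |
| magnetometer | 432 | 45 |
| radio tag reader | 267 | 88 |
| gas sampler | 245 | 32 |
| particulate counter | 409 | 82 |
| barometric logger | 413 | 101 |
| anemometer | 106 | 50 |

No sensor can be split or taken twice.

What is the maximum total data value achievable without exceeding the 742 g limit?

189

Taking the top-ratio sensors first gives radio tag reader + gas sampler + anemometer for 170 (618 g).
Dropping gas sampler and anemometer frees 351 g; slotting in barometric logger (413 g) lifts the total to 189 at 680 g.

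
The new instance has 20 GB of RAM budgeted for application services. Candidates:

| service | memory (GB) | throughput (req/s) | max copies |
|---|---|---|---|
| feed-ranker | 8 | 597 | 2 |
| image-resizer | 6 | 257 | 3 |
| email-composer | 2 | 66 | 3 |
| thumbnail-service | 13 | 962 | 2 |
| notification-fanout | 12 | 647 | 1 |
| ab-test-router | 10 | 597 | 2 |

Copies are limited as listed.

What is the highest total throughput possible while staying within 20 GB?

1326

2×feed-ranker + 2×email-composer uses 20 of the 20 GB and totals 1326.
That's the maximum — no swap from here does better than 1326.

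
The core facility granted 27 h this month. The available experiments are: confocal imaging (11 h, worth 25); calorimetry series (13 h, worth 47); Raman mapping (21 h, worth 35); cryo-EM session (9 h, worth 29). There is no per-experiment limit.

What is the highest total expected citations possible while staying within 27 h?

Taking 2×calorimetry series: 26 h used, 94 in expected citations.
The spare 1 h is too small for any remaining experiment, and no exchange beats 94.

94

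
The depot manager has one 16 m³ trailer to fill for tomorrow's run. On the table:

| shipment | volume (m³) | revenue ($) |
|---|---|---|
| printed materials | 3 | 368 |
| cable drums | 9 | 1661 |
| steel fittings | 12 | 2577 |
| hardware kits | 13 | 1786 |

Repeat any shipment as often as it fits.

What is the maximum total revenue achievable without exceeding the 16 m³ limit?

2945

By revenue per m³: steel fittings 214.75, cable drums 184.56, hardware kits 137.38, printed materials 122.67 lead.
Printed materials + steel fittings uses 15 of the 16 m³ and totals 2945.
That's the maximum — no swap from here does better than 2945.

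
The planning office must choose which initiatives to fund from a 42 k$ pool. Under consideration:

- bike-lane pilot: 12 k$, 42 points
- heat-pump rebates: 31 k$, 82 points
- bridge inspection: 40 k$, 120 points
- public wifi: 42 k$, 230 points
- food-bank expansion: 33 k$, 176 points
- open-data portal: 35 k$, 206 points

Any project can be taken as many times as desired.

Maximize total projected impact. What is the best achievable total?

230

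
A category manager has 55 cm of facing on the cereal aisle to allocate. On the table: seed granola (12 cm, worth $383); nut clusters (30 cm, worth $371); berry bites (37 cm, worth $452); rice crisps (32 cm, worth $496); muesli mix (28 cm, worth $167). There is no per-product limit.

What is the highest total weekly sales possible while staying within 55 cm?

1532

4×seed granola uses 48 of the 55 cm and totals 1532.
Every other selection either busts 55 cm or fails to beat 1532.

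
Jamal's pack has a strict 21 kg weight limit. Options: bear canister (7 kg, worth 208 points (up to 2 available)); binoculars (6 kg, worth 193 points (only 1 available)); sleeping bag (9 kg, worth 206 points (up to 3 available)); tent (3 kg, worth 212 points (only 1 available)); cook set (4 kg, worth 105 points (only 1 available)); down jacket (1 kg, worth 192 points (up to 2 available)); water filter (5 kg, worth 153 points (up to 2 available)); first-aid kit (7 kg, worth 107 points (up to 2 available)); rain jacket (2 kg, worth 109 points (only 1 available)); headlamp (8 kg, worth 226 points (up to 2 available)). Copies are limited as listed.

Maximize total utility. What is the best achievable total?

1124

A density-first pass picks binoculars + tent + 2×down jacket + water filter + rain jacket — 1051 at 18 kg.
The 5 kg tied up in water filter is better spent on headlamp — total rises to 1124 (21 kg).
Every other selection either busts 21 kg or exceeds an availability limit or fails to beat 1124.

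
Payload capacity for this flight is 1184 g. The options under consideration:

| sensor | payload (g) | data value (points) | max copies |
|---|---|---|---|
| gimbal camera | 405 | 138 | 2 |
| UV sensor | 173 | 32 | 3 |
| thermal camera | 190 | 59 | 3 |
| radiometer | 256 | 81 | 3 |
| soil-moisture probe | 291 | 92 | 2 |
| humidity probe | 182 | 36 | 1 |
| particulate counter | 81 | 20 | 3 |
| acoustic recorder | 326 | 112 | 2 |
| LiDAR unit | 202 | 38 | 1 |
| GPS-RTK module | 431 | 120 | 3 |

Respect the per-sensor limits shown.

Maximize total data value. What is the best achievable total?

390

A density-first pass picks gimbal camera + particulate counter + 2×acoustic recorder — 382 at 1138 g.
Dropping particulate counter and acoustic recorder frees 407 g; slotting in thermal camera + radiometer (446 g) lifts the total to 390 at 1177 g.
That's the maximum — no swap from here does better than 390.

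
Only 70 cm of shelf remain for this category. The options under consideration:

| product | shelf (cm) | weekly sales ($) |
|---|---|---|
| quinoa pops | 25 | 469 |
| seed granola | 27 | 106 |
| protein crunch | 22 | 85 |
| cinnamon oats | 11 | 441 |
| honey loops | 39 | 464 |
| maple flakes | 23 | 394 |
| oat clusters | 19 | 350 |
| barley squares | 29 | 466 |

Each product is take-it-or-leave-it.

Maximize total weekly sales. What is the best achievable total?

1376

Greedy by ratio would take quinoa pops + cinnamon oats + oat clusters: 55 cm used, total 1260.
The 19 cm tied up in oat clusters is better spent on barley squares — total rises to 1376 (65 cm).
The spare 5 cm is too small for any remaining product, and no exchange beats 1376.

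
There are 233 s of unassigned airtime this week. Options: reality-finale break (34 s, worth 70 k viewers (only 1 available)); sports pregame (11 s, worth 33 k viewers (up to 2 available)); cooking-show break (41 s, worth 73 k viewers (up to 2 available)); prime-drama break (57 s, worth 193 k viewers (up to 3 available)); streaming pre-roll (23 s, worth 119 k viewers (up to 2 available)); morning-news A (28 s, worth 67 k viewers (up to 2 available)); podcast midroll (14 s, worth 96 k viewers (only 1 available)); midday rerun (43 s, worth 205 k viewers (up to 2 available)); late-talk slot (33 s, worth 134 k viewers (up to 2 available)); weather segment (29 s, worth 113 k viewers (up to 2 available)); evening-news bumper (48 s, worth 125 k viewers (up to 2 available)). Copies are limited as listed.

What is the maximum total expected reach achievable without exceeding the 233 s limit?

1057

Filling by ratio: sports pregame + 2×streaming pre-roll + podcast midroll + 2×midday rerun + 2×late-talk slot for 1045, with 10 s left unused.
Replace late-talk slot with sports pregame + weather segment: the trade gains 12 net, giving 1057 at 230 s.
That's the maximum — no swap from here does better than 1057.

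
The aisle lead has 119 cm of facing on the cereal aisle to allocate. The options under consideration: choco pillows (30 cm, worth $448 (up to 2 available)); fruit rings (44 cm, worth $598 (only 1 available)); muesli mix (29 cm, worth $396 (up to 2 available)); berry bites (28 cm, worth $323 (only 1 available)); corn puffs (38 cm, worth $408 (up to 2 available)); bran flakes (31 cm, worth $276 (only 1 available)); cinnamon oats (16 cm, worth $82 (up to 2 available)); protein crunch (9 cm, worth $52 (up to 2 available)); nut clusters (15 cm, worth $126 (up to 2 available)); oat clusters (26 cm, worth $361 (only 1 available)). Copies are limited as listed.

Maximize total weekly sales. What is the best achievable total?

1688

By weekly sales per cm: choco pillows 14.93, oat clusters 13.88, muesli mix 13.66 lead.
Taking the top-ratio products first gives 2×choco pillows + muesli mix + oat clusters for 1653 (115 cm).
Dropping oat clusters frees 26 cm; slotting in muesli mix (29 cm) lifts the total to 1688 at 118 cm.
No other feasible combination exceeds 1688.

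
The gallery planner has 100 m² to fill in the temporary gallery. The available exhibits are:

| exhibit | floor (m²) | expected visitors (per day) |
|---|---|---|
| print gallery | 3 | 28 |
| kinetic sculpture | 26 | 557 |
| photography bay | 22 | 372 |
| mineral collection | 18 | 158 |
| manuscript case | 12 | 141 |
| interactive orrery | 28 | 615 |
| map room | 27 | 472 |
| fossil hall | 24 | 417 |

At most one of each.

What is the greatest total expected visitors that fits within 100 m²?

The ratio heuristic lands on print gallery + kinetic sculpture + manuscript case + interactive orrery + map room (1813) but leaves 4 m² idle.
Reworking the packing: kinetic sculpture + photography bay + interactive orrery + fossil hall uses 100 m² and improves the total to 1961.
Next best is kinetic sculpture + photography bay + map room + fossil hall at 1818 (99 m²) — short by 143.

1961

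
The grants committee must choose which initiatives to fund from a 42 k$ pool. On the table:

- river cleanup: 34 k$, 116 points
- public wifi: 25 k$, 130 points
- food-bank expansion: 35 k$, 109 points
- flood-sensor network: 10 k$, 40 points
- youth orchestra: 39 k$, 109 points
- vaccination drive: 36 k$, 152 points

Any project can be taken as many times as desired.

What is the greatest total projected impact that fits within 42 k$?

Ranking by ratio (projected impact/k$): public wifi 5.20, vaccination drive 4.22, flood-sensor network 4.00.
Public wifi + flood-sensor network uses 35 of the 42 k$ and totals 170.

170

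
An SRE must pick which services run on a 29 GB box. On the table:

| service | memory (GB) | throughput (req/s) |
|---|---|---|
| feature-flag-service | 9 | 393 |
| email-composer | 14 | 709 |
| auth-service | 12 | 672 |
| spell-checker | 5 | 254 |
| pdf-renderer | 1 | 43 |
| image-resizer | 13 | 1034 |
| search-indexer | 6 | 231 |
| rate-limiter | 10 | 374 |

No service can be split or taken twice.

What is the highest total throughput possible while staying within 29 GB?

1786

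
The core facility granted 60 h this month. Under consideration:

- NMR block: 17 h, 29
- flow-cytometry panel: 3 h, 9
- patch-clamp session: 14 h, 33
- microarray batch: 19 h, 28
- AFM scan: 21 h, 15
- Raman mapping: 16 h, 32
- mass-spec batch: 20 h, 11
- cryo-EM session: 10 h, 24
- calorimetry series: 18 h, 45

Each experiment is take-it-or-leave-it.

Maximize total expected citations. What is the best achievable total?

Filling by ratio: flow-cytometry panel + patch-clamp session + cryo-EM session + calorimetry series for 111, with 15 h left unused.
Replace flow-cytometry panel with Raman mapping: the trade gains 23 net, giving 134 at 58 h.

134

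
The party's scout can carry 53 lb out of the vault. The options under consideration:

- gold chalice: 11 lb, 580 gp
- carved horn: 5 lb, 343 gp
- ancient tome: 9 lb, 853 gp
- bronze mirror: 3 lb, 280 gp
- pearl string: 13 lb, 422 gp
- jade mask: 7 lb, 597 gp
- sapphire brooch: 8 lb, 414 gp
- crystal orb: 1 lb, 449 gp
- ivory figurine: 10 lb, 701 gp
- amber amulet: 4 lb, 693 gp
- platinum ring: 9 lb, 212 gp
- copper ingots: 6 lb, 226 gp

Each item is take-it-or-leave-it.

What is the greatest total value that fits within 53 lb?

The ratio heuristic lands on gold chalice + carved horn + ancient tome + bronze mirror + jade mask + crystal orb + ivory figurine + amber amulet (4496) but leaves 3 lb idle.
Replace carved horn with sapphire brooch: the trade gains 71 net, giving 4567 at 53 lb.
No other feasible combination exceeds 4567.

4567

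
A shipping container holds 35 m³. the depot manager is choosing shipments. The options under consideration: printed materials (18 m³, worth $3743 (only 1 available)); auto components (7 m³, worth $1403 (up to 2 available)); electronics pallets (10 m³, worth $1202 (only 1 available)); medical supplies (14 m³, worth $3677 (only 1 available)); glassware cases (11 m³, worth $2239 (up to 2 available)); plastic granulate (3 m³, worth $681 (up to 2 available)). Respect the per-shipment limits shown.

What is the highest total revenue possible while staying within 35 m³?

8101

Greedy by ratio would take medical supplies + glassware cases + 2×plastic granulate: 31 m³ used, total 7278.
Dropping glassware cases and plastic granulate frees 14 m³; slotting in printed materials (18 m³) lifts the total to 8101 at 35 m³.
Nothing else within 35 m³ beats 8101.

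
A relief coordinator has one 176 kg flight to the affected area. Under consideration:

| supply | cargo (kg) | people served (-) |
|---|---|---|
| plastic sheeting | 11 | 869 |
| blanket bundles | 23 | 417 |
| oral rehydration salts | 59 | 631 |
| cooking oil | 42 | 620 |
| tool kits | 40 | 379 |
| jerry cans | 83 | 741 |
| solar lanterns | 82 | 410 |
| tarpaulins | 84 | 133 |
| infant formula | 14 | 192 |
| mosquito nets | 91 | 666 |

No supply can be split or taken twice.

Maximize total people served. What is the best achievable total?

2916

The ratio heuristic lands on plastic sheeting + blanket bundles + oral rehydration salts + cooking oil + infant formula (2729) but leaves 27 kg idle.
The 14 kg tied up in infant formula is better spent on tool kits — total rises to 2916 (175 kg).
Runner-up plastic sheeting + blanket bundles + cooking oil + jerry cans + infant formula tops out at 2839.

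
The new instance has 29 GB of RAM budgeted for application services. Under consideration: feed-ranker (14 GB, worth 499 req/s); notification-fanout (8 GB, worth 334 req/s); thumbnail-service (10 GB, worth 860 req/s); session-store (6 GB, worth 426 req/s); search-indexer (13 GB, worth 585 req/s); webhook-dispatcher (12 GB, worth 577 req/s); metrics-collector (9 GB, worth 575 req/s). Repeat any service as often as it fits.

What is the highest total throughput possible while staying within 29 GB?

2295

Greedy by ratio would take 2×thumbnail-service + session-store: 26 GB used, total 2146.
The 6 GB tied up in session-store is better spent on metrics-collector — total rises to 2295 (29 GB).
That's the maximum — no swap from here does better than 2295.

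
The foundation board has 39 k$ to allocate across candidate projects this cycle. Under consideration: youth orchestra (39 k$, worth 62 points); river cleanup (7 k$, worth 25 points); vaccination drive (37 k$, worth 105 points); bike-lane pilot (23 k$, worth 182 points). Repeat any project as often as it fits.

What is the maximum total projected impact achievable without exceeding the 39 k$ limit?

232

2×river cleanup + bike-lane pilot uses 37 of the 39 k$ and totals 232.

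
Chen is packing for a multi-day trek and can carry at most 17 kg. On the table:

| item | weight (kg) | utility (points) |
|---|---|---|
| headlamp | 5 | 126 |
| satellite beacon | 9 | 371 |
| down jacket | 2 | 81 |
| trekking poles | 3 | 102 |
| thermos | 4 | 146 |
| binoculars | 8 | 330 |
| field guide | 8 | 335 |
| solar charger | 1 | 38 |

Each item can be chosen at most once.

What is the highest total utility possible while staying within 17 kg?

Taking the top-ratio items first gives binoculars + field guide + solar charger for 703 (17 kg).
The 9 kg tied up in binoculars and solar charger is better spent on satellite beacon — total rises to 706 (17 kg).

706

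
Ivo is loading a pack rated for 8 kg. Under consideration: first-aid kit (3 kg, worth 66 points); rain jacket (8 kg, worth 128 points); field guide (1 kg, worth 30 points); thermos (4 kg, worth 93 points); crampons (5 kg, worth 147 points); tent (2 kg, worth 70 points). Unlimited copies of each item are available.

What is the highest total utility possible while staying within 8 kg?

280

Density check — tent 35.00, field guide 30.00, crampons 29.40 are the best per kg.
The ratio ordering already packs tightly: 4×tent, 8 kg, 280.
That's the maximum — no swap from here does better than 280.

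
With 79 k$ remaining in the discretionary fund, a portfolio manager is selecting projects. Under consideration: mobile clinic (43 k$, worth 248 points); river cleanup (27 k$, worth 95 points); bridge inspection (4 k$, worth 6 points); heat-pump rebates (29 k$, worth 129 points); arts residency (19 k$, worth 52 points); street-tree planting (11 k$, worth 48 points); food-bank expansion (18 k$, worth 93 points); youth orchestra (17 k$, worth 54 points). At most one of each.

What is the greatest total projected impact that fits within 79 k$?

395

The ratio ordering already packs tightly: mobile clinic + bridge inspection + street-tree planting + food-bank expansion, 76 k$, 395.
Mobile clinic + food-bank expansion + youth orchestra matches that 395 at 78 k$; no feasible combination exceeds it.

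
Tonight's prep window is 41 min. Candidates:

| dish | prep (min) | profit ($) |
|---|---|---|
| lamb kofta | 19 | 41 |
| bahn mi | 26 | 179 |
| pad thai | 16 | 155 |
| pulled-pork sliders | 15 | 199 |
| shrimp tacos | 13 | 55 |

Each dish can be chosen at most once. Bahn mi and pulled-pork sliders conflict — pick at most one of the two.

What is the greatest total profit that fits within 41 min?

354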